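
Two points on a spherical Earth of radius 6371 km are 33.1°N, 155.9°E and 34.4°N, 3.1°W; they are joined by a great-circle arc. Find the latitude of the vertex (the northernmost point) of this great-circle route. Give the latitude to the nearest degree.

The great circle lies in the plane with unit normal n̂ = (p₁ × p₂)/|p₁ × p₂|.
Here n̂_z ≈ -0.263; the vertex latitude is φ_max = arccos|n̂_z| ≈ 74.7°.
Check via Clairaut: cos φ_max = |cos φ₁| · sin C = cos(33.1°)·sin(18.3°) ≈ 0.263, again giving ≈ 74.7°.

≈ 75°N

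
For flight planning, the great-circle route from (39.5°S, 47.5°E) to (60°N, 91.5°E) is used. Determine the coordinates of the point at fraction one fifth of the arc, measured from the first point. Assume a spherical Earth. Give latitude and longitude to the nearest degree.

Convert each endpoint to a unit vector on the sphere (x = cos φ cos λ, y = cos φ sin λ, z = sin φ).
The central angle between the endpoints is δ = arccos(p₁·p₂) ≈ 1.848 rad (105.9°).
Interpolate at f = 1/5 with slerp weights a = sin((1−f)δ)/sin δ ≈ 1.035, b = sin(fδ)/sin δ ≈ 0.375.
p = a·p₁ + b·p₂ ≈ (0.535, 0.777, -0.333); φ = arcsin(p_z) ≈ -19.47°, λ = atan2(p_y, p_x) ≈ 55.45°.

≈ (19°S, 55°E)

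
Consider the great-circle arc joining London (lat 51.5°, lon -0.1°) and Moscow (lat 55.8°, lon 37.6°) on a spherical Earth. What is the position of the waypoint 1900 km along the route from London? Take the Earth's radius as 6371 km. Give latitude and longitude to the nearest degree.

≈ lat 56°, lon 28°

The haversine formula gives a central angle δ ≈ 0.392 rad (22.5°) between the endpoints. The total great-circle distance is δ·R ≈ 0.392 × 6371 ≈ 2498 km, so the target fraction is f = 1900/2498 ≈ 0.761.
Interpolate at f ≈ 0.761 with slerp weights a = sin((1−f)δ)/sin δ ≈ 0.245, b = sin(fδ)/sin δ ≈ 0.769.
p = a·p₁ + b·p₂ ≈ (0.495, 0.263, 0.828); φ = arcsin(p_z) ≈ 55.89°, λ = atan2(p_y, p_x) ≈ 28.02°.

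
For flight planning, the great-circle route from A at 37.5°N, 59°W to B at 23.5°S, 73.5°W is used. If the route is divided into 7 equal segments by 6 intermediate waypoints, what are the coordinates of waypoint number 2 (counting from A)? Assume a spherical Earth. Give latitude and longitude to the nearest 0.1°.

The haversine formula gives a central angle δ ≈ 1.091 rad (62.5°) between the endpoints.
Interpolate at f = 2/7 with slerp weights a = sin((1−f)δ)/sin δ ≈ 0.792, b = sin(fδ)/sin δ ≈ 0.346.
p = a·p₁ + b·p₂ ≈ (0.414, -0.843, 0.344); φ = arcsin(p_z) ≈ 20.15°, λ = atan2(p_y, p_x) ≈ -63.85°.

≈ 20.1°N, 63.9°W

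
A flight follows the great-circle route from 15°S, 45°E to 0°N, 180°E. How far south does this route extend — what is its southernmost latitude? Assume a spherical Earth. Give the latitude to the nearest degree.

≈ 21°S

The great circle lies in the plane with unit normal n̂ = (p₁ × p₂)/|p₁ × p₂|.
Here n̂_z ≈ +0.935; the vertex latitude is φ_max = arccos|n̂_z| ≈ 20.8°.
Check via Clairaut: cos φ_max = |cos φ₁| · sin C = cos(15.0°)·sin(104.5°) ≈ 0.935, again giving ≈ 20.8°.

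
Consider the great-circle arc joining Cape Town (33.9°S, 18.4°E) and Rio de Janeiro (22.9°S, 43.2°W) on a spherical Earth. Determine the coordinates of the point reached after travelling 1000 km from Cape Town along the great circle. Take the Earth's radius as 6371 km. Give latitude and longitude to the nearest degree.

Write both endpoints as unit vectors p₁, p₂ with components (cos φ cos λ, cos φ sin λ, sin φ).
The central angle between the endpoints is δ = arccos(p₁·p₂) ≈ 0.951 rad (54.5°). The total great-circle distance is δ·R ≈ 0.951 × 6371 ≈ 6060 km, so the target fraction is f = 1000/6060 ≈ 0.165.
Interpolate at f ≈ 0.165 with slerp weights a = sin((1−f)δ)/sin δ ≈ 0.876, b = sin(fδ)/sin δ ≈ 0.192.
p = a·p₁ + b·p₂ ≈ (0.819, 0.108, -0.563); φ = arcsin(p_z) ≈ -34.29°, λ = atan2(p_y, p_x) ≈ 7.55°.

≈ 34°S, 8°E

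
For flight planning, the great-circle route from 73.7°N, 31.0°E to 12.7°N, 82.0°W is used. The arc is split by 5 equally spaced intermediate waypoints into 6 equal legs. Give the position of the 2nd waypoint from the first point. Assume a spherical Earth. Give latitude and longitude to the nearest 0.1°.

≈ 64.7°N, 51.7°W

Write both endpoints as unit vectors p₁, p₂ with components (cos φ cos λ, cos φ sin λ, sin φ).
The central angle between the endpoints is δ = arccos(p₁·p₂) ≈ 1.467 rad (84.0°).
Interpolate at f = 2/6 with slerp weights a = sin((1−f)δ)/sin δ ≈ 0.834, b = sin(fδ)/sin δ ≈ 0.472.
p = a·p₁ + b·p₂ ≈ (0.265, -0.336, 0.904); φ = arcsin(p_z) ≈ 64.69°, λ = atan2(p_y, p_x) ≈ -51.74°.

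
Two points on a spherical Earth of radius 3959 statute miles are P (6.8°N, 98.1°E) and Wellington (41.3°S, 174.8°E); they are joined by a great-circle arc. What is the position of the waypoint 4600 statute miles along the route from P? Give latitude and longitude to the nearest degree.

Write both endpoints as unit vectors p₁, p₂ with components (cos φ cos λ, cos φ sin λ, sin φ).
The central angle between the endpoints is δ = arccos(p₁·p₂) ≈ 1.477 rad (84.6°). The total great-circle distance is δ·R ≈ 1.477 × 3959 ≈ 5848 mi, so the target fraction is f = 4600/5848 ≈ 0.787.
Interpolate at f ≈ 0.787 with slerp weights a = sin((1−f)δ)/sin δ ≈ 0.311, b = sin(fδ)/sin δ ≈ 0.922.
p = a·p₁ + b·p₂ ≈ (-0.733, 0.369, -0.571); φ = arcsin(p_z) ≈ -34.85°, λ = atan2(p_y, p_x) ≈ 153.29°.

≈ (35°S, 153°E)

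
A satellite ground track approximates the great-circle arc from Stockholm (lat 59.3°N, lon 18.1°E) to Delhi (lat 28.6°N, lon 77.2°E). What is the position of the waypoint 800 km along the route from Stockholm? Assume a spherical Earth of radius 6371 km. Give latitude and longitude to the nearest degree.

≈ lat 57°N, lon 31°E

Write both endpoints as unit vectors p₁, p₂ with components (cos φ cos λ, cos φ sin λ, sin φ).
The central angle between the endpoints is δ = arccos(p₁·p₂) ≈ 0.874 rad (50.1°). The total great-circle distance is δ·R ≈ 0.874 × 6371 ≈ 5568 km, so the target fraction is f = 800/5568 ≈ 0.144.
Interpolate at f ≈ 0.144 with slerp weights a = sin((1−f)δ)/sin δ ≈ 0.887, b = sin(fδ)/sin δ ≈ 0.163.
p = a·p₁ + b·p₂ ≈ (0.462, 0.281, 0.841); φ = arcsin(p_z) ≈ 57.26°, λ = atan2(p_y, p_x) ≈ 31.25°.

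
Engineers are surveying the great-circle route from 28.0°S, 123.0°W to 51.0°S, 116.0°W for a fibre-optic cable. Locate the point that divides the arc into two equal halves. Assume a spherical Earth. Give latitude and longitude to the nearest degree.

Convert each endpoint to a unit vector on the sphere (x = cos φ cos λ, y = cos φ sin λ, z = sin φ).
The central angle between the endpoints is δ = arccos(p₁·p₂) ≈ 0.412 rad (23.6°).
Interpolate at f = 1/2 with slerp weights a = sin((1−f)δ)/sin δ ≈ 0.511, b = sin(fδ)/sin δ ≈ 0.511.
p = a·p₁ + b·p₂ ≈ (-0.387, -0.667, -0.637); φ = arcsin(p_z) ≈ -39.55°, λ = atan2(p_y, p_x) ≈ -120.09°.

≈ 40°S, 120°W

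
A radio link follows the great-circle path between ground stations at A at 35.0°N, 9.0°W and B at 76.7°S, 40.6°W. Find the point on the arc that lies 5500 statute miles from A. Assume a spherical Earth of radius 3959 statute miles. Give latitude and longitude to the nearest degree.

≈ 44°S, 19°W

Convert each endpoint to a unit vector on the sphere (x = cos φ cos λ, y = cos φ sin λ, z = sin φ).
The central angle between the endpoints is δ = arccos(p₁·p₂) ≈ 1.980 rad (113.4°). The total great-circle distance is δ·R ≈ 1.980 × 3959 ≈ 7838 mi, so the target fraction is f = 5500/7838 ≈ 0.702.
Interpolate at f ≈ 0.702 with slerp weights a = sin((1−f)δ)/sin δ ≈ 0.607, b = sin(fδ)/sin δ ≈ 1.072.
p = a·p₁ + b·p₂ ≈ (0.678, -0.238, -0.695); φ = arcsin(p_z) ≈ -44.04°, λ = atan2(p_y, p_x) ≈ -19.36°.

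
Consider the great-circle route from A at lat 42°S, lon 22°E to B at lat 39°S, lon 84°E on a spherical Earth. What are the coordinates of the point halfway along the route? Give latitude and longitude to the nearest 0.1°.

Write both endpoints as unit vectors p₁, p₂ with components (cos φ cos λ, cos φ sin λ, sin φ).
The central angle between the endpoints is δ = arccos(p₁·p₂) ≈ 0.806 rad (46.2°).
Interpolate at f = 1/2 with slerp weights a = sin((1−f)δ)/sin δ ≈ 0.544, b = sin(fδ)/sin δ ≈ 0.544.
p = a·p₁ + b·p₂ ≈ (0.419, 0.571, -0.706); φ = arcsin(p_z) ≈ -44.89°, λ = atan2(p_y, p_x) ≈ 53.77°.

≈ lat 44.9°S, lon 53.8°E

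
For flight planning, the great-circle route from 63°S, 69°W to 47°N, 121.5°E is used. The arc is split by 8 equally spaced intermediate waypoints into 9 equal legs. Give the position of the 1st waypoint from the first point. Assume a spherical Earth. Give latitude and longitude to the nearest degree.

From cos δ = sin φ₁ sin φ₂ + cos φ₁ cos φ₂ cos Δλ, the central angle is δ ≈ 2.844 rad (163.0°).
Interpolate at f = 1/9 with slerp weights a = sin((1−f)δ)/sin δ ≈ 1.964, b = sin(fδ)/sin δ ≈ 1.060.
p = a·p₁ + b·p₂ ≈ (-0.058, -0.216, -0.975); φ = arcsin(p_z) ≈ -77.08°, λ = atan2(p_y, p_x) ≈ -105.10°.

≈ 77°S, 105°W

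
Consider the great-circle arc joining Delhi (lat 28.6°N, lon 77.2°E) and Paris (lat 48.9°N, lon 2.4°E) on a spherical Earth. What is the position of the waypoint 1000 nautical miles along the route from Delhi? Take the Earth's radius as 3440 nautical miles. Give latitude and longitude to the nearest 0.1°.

≈ lat 38.9°N, lon 61.4°E

The haversine formula gives a central angle δ ≈ 1.033 rad (59.2°) between the endpoints. The total great-circle distance is δ·R ≈ 1.033 × 3440 ≈ 3554 nmi, so the target fraction is f = 1000/3554 ≈ 0.281.
Interpolate at f ≈ 0.281 with slerp weights a = sin((1−f)δ)/sin δ ≈ 0.787, b = sin(fδ)/sin δ ≈ 0.334.
p = a·p₁ + b·p₂ ≈ (0.372, 0.683, 0.628); φ = arcsin(p_z) ≈ 38.92°, λ = atan2(p_y, p_x) ≈ 61.41°.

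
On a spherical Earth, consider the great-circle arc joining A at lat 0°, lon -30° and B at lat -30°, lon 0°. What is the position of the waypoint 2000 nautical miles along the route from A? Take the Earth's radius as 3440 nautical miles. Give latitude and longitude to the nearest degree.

≈ lat -25°, lon -7°

The haversine formula gives a central angle δ ≈ 0.723 rad (41.4°) between the endpoints. The total great-circle distance is δ·R ≈ 0.723 × 3440 ≈ 2486 nmi, so the target fraction is f = 2000/2486 ≈ 0.804.
Interpolate at f ≈ 0.804 with slerp weights a = sin((1−f)δ)/sin δ ≈ 0.213, b = sin(fδ)/sin δ ≈ 0.830.
p = a·p₁ + b·p₂ ≈ (0.903, -0.106, -0.415); φ = arcsin(p_z) ≈ -24.53°, λ = atan2(p_y, p_x) ≈ -6.72°.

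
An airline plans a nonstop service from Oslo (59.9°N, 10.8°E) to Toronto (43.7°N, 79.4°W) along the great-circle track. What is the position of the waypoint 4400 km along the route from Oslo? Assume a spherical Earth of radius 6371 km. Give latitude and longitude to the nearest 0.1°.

≈ 53.7°N, 64.8°W

From cos δ = sin φ₁ sin φ₂ + cos φ₁ cos φ₂ cos Δλ, the central angle is δ ≈ 0.932 rad (53.4°). The total great-circle distance is δ·R ≈ 0.932 × 6371 ≈ 5936 km, so the target fraction is f = 4400/5936 ≈ 0.741.
Interpolate at f ≈ 0.741 with slerp weights a = sin((1−f)δ)/sin δ ≈ 0.297, b = sin(fδ)/sin δ ≈ 0.794.
p = a·p₁ + b·p₂ ≈ (0.252, -0.536, 0.806); φ = arcsin(p_z) ≈ 53.68°, λ = atan2(p_y, p_x) ≈ -64.81°.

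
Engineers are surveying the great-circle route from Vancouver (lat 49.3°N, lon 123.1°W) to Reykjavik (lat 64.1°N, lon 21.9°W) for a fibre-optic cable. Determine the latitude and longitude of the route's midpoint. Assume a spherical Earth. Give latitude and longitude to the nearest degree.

The haversine formula gives a central angle δ ≈ 0.894 rad (51.2°) between the endpoints.
Interpolate at f = 1/2 with slerp weights a = sin((1−f)δ)/sin δ ≈ 0.554, b = sin(fδ)/sin δ ≈ 0.554.
p = a·p₁ + b·p₂ ≈ (0.027, -0.393, 0.919); φ = arcsin(p_z) ≈ 66.79°, λ = atan2(p_y, p_x) ≈ -86.03°.

≈ lat 67°N, lon 86°W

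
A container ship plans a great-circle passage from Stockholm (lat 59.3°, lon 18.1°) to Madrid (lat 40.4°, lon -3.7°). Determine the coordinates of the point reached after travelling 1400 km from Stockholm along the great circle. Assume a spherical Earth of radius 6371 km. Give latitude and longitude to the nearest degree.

≈ lat 50°, lon 4°

The haversine formula gives a central angle δ ≈ 0.407 rad (23.3°) between the endpoints. The total great-circle distance is δ·R ≈ 0.407 × 6371 ≈ 2594 km, so the target fraction is f = 1400/2594 ≈ 0.540.
Interpolate at f ≈ 0.540 with slerp weights a = sin((1−f)δ)/sin δ ≈ 0.470, b = sin(fδ)/sin δ ≈ 0.551.
p = a·p₁ + b·p₂ ≈ (0.647, 0.048, 0.761); φ = arcsin(p_z) ≈ 49.58°, λ = atan2(p_y, p_x) ≈ 4.21°.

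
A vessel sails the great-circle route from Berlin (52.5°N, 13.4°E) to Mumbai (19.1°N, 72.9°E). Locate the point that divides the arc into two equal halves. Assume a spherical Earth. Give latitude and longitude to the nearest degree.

≈ 40°N, 50°E

The haversine formula gives a central angle δ ≈ 0.987 rad (56.5°) between the endpoints.
Interpolate at f = 1/2 with slerp weights a = sin((1−f)δ)/sin δ ≈ 0.568, b = sin(fδ)/sin δ ≈ 0.568.
p = a·p₁ + b·p₂ ≈ (0.494, 0.593, 0.636); φ = arcsin(p_z) ≈ 39.50°, λ = atan2(p_y, p_x) ≈ 50.20°.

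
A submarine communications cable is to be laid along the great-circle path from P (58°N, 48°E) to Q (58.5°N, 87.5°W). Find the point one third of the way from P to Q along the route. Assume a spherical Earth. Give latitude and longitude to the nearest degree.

≈ (74°N, 18°E)

The haversine formula gives a central angle δ ≈ 1.017 rad (58.3°) between the endpoints.
Interpolate at f = 1/3 with slerp weights a = sin((1−f)δ)/sin δ ≈ 0.738, b = sin(fδ)/sin δ ≈ 0.391.
p = a·p₁ + b·p₂ ≈ (0.270, 0.086, 0.959); φ = arcsin(p_z) ≈ 73.51°, λ = atan2(p_y, p_x) ≈ 17.70°.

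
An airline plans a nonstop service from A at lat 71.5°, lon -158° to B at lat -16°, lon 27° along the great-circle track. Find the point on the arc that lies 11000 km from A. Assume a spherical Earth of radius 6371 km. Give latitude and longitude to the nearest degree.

≈ lat 9°, lon 28°

The haversine formula gives a central angle δ ≈ 2.172 rad (124.4°) between the endpoints. The total great-circle distance is δ·R ≈ 2.172 × 6371 ≈ 13835 km, so the target fraction is f = 11000/13835 ≈ 0.795.
Interpolate at f ≈ 0.795 with slerp weights a = sin((1−f)δ)/sin δ ≈ 0.522, b = sin(fδ)/sin δ ≈ 1.198.
p = a·p₁ + b·p₂ ≈ (0.872, 0.461, 0.165); φ = arcsin(p_z) ≈ 9.48°, λ = atan2(p_y, p_x) ≈ 27.84°.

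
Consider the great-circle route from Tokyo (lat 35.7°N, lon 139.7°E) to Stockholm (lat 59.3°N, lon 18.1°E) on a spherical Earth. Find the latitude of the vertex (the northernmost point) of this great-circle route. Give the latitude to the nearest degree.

≈ 68°N

The great circle lies in the plane with unit normal n̂ = (p₁ × p₂)/|p₁ × p₂|.
Here n̂_z ≈ -0.368; the vertex latitude is φ_max = arccos|n̂_z| ≈ 68.4°.
Check via Clairaut: cos φ_max = |cos φ₁| · sin C = cos(35.7°)·sin(27.0°) ≈ 0.368, again giving ≈ 68.4°.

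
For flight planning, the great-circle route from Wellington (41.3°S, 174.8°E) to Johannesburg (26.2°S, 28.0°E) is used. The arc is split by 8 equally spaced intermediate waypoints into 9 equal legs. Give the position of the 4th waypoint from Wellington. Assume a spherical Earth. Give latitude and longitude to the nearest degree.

From cos δ = sin φ₁ sin φ₂ + cos φ₁ cos φ₂ cos Δλ, the central angle is δ ≈ 1.847 rad (105.8°).
Interpolate at f = 4/9 with slerp weights a = sin((1−f)δ)/sin δ ≈ 0.889, b = sin(fδ)/sin δ ≈ 0.761.
p = a·p₁ + b·p₂ ≈ (-0.063, 0.381, -0.922); φ = arcsin(p_z) ≈ -67.29°, λ = atan2(p_y, p_x) ≈ 99.33°.

≈ (67°S, 99°E)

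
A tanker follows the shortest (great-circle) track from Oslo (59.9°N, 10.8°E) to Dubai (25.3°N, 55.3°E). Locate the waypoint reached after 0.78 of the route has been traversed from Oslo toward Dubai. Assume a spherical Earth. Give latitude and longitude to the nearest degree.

≈ 34°N, 49°E

Write both endpoints as unit vectors p₁, p₂ with components (cos φ cos λ, cos φ sin λ, sin φ).
The central angle between the endpoints is δ = arccos(p₁·p₂) ≈ 0.805 rad (46.1°).
Interpolate at f = 0.78 with slerp weights a = sin((1−f)δ)/sin δ ≈ 0.244, b = sin(fδ)/sin δ ≈ 0.815.
p = a·p₁ + b·p₂ ≈ (0.540, 0.629, 0.560); φ = arcsin(p_z) ≈ 34.04°, λ = atan2(p_y, p_x) ≈ 49.35°.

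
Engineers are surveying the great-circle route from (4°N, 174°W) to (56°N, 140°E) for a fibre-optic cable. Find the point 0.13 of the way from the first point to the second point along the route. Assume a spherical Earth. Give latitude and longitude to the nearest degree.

≈ (11°N, 178°W)

Write both endpoints as unit vectors p₁, p₂ with components (cos φ cos λ, cos φ sin λ, sin φ).
The central angle between the endpoints is δ = arccos(p₁·p₂) ≈ 1.109 rad (63.6°).
Interpolate at f = 0.13 with slerp weights a = sin((1−f)δ)/sin δ ≈ 0.918, b = sin(fδ)/sin δ ≈ 0.160.
p = a·p₁ + b·p₂ ≈ (-0.980, -0.038, 0.197); φ = arcsin(p_z) ≈ 11.37°, λ = atan2(p_y, p_x) ≈ -177.78°.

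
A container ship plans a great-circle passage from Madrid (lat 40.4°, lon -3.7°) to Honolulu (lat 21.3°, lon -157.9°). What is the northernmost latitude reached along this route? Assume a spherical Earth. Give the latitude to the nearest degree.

≈ 70°

The great circle lies in the plane with unit normal n̂ = (p₁ × p₂)/|p₁ × p₂|.
Here n̂_z ≈ -0.337; the vertex latitude is φ_max = arccos|n̂_z| ≈ 70.3°.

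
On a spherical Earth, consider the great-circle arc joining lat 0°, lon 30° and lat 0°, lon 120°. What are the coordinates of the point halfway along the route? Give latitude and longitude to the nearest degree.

≈ lat 0°, lon 75°

Write both endpoints as unit vectors p₁, p₂ with components (cos φ cos λ, cos φ sin λ, sin φ).
The central angle between the endpoints is δ = arccos(p₁·p₂) ≈ 1.571 rad (90.0°).
Interpolate at f = 1/2 with slerp weights a = sin((1−f)δ)/sin δ ≈ 0.707, b = sin(fδ)/sin δ ≈ 0.707.
p = a·p₁ + b·p₂ ≈ (0.259, 0.966, 0.000); φ = arcsin(p_z) ≈ 0.00°, λ = atan2(p_y, p_x) ≈ 75.00°.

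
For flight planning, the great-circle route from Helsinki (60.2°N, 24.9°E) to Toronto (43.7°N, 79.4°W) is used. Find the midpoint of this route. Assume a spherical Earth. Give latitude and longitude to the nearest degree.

≈ 64°N, 41°W

Write both endpoints as unit vectors p₁, p₂ with components (cos φ cos λ, cos φ sin λ, sin φ).
The central angle between the endpoints is δ = arccos(p₁·p₂) ≈ 1.035 rad (59.3°).
Interpolate at f = 1/2 with slerp weights a = sin((1−f)δ)/sin δ ≈ 0.575, b = sin(fδ)/sin δ ≈ 0.575.
p = a·p₁ + b·p₂ ≈ (0.336, -0.288, 0.897); φ = arcsin(p_z) ≈ 63.72°, λ = atan2(p_y, p_x) ≈ -40.66°.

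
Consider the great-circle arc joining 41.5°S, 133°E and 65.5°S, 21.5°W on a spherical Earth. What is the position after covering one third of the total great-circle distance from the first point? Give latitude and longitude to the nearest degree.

Write both endpoints as unit vectors p₁, p₂ with components (cos φ cos λ, cos φ sin λ, sin φ).
The central angle between the endpoints is δ = arccos(p₁·p₂) ≈ 1.242 rad (71.2°).
Interpolate at f = 1/3 with slerp weights a = sin((1−f)δ)/sin δ ≈ 0.778, b = sin(fδ)/sin δ ≈ 0.425.
p = a·p₁ + b·p₂ ≈ (-0.234, 0.362, -0.903); φ = arcsin(p_z) ≈ -64.50°, λ = atan2(p_y, p_x) ≈ 122.85°.

≈ 64°S, 123°E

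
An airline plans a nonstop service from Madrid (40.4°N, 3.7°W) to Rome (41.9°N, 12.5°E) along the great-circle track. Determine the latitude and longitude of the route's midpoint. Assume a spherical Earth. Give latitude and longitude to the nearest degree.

Write both endpoints as unit vectors p₁, p₂ with components (cos φ cos λ, cos φ sin λ, sin φ).
The central angle between the endpoints is δ = arccos(p₁·p₂) ≈ 0.214 rad (12.3°).
Interpolate at f = 1/2 with slerp weights a = sin((1−f)δ)/sin δ ≈ 0.503, b = sin(fδ)/sin δ ≈ 0.503.
p = a·p₁ + b·p₂ ≈ (0.748, 0.056, 0.662); φ = arcsin(p_z) ≈ 41.43°, λ = atan2(p_y, p_x) ≈ 4.31°.

≈ 41°N, 4°E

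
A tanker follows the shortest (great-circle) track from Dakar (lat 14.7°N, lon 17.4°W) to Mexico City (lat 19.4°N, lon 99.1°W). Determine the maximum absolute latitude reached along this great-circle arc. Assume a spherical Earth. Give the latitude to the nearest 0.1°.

The great circle lies in the plane with unit normal n̂ = (p₁ × p₂)/|p₁ × p₂|.
Here n̂_z ≈ -0.925; the vertex latitude is φ_max = arccos|n̂_z| ≈ 22.4°.
Check via Clairaut: cos φ_max = |cos φ₁| · sin C = cos(14.7°)·sin(72.9°) ≈ 0.925, again giving ≈ 22.4°.

≈ 22.4°N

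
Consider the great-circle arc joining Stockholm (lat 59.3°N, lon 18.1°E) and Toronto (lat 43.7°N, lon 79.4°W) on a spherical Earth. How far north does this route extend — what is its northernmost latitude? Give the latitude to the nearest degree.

The great circle lies in the plane with unit normal n̂ = (p₁ × p₂)/|p₁ × p₂|.
Here n̂_z ≈ -0.437; the vertex latitude is φ_max = arccos|n̂_z| ≈ 64.1°.
Check via Clairaut: cos φ_max = |cos φ₁| · sin C = cos(59.3°)·sin(58.8°) ≈ 0.437, again giving ≈ 64.1°.

≈ 64°N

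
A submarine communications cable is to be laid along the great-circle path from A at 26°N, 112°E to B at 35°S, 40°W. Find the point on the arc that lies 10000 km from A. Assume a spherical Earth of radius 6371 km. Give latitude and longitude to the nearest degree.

Convert each endpoint to a unit vector on the sphere (x = cos φ cos λ, y = cos φ sin λ, z = sin φ).
The central angle between the endpoints is δ = arccos(p₁·p₂) ≈ 2.694 rad (154.4°). The total great-circle distance is δ·R ≈ 2.694 × 6371 ≈ 17164 km, so the target fraction is f = 10000/17164 ≈ 0.583.
Interpolate at f ≈ 0.583 with slerp weights a = sin((1−f)δ)/sin δ ≈ 2.084, b = sin(fδ)/sin δ ≈ 2.311.
p = a·p₁ + b·p₂ ≈ (0.748, 0.520, -0.412); φ = arcsin(p_z) ≈ -24.31°, λ = atan2(p_y, p_x) ≈ 34.81°.

≈ 24°S, 35°E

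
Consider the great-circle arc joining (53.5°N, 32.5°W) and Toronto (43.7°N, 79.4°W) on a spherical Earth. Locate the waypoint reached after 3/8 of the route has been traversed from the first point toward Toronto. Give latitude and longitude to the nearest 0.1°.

From cos δ = sin φ₁ sin φ₂ + cos φ₁ cos φ₂ cos Δλ, the central angle is δ ≈ 0.556 rad (31.9°).
Interpolate at f = 3/8 with slerp weights a = sin((1−f)δ)/sin δ ≈ 0.645, b = sin(fδ)/sin δ ≈ 0.392.
p = a·p₁ + b·p₂ ≈ (0.376, -0.485, 0.790); φ = arcsin(p_z) ≈ 52.15°, λ = atan2(p_y, p_x) ≈ -52.22°.

≈ (52.2°N, 52.2°W)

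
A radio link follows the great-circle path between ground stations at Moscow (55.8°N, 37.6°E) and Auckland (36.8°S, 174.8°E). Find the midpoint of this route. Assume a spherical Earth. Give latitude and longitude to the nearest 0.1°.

Convert each endpoint to a unit vector on the sphere (x = cos φ cos λ, y = cos φ sin λ, z = sin φ).
The central angle between the endpoints is δ = arccos(p₁·p₂) ≈ 2.542 rad (145.7°).
Interpolate at f = 1/2 with slerp weights a = sin((1−f)δ)/sin δ ≈ 1.694, b = sin(fδ)/sin δ ≈ 1.694.
p = a·p₁ + b·p₂ ≈ (-0.596, 0.704, 0.386); φ = arcsin(p_z) ≈ 22.72°, λ = atan2(p_y, p_x) ≈ 130.28°.

≈ 22.7°N, 130.3°E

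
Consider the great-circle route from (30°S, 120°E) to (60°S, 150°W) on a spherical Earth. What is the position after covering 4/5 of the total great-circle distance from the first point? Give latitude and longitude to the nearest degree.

≈ (61°S, 176°W)

Convert each endpoint to a unit vector on the sphere (x = cos φ cos λ, y = cos φ sin λ, z = sin φ).
The central angle between the endpoints is δ = arccos(p₁·p₂) ≈ 1.123 rad (64.3°).
Interpolate at f = 4/5 with slerp weights a = sin((1−f)δ)/sin δ ≈ 0.247, b = sin(fδ)/sin δ ≈ 0.868.
p = a·p₁ + b·p₂ ≈ (-0.483, -0.032, -0.875); φ = arcsin(p_z) ≈ -61.06°, λ = atan2(p_y, p_x) ≈ -176.25°.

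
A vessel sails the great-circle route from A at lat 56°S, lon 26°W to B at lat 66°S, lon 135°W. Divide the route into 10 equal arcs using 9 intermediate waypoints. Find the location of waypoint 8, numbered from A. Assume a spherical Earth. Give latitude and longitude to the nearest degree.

Write both endpoints as unit vectors p₁, p₂ with components (cos φ cos λ, cos φ sin λ, sin φ).
The central angle between the endpoints is δ = arccos(p₁·p₂) ≈ 0.819 rad (46.9°).
Interpolate at f = 8/10 with slerp weights a = sin((1−f)δ)/sin δ ≈ 0.223, b = sin(fδ)/sin δ ≈ 0.834.
p = a·p₁ + b·p₂ ≈ (-0.128, -0.295, -0.947); φ = arcsin(p_z) ≈ -71.27°, λ = atan2(p_y, p_x) ≈ -113.44°.

≈ lat 71°S, lon 113°W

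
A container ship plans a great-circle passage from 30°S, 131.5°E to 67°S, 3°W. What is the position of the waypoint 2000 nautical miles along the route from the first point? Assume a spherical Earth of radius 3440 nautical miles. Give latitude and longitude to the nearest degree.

≈ 61°S, 113°E

Write both endpoints as unit vectors p₁, p₂ with components (cos φ cos λ, cos φ sin λ, sin φ).
The central angle between the endpoints is δ = arccos(p₁·p₂) ≈ 1.346 rad (77.1°). The total great-circle distance is δ·R ≈ 1.346 × 3440 ≈ 4630 nmi, so the target fraction is f = 2000/4630 ≈ 0.432.
Interpolate at f ≈ 0.432 with slerp weights a = sin((1−f)δ)/sin δ ≈ 0.710, b = sin(fδ)/sin δ ≈ 0.563.
p = a·p₁ + b·p₂ ≈ (-0.188, 0.449, -0.874); φ = arcsin(p_z) ≈ -60.88°, λ = atan2(p_y, p_x) ≈ 112.68°.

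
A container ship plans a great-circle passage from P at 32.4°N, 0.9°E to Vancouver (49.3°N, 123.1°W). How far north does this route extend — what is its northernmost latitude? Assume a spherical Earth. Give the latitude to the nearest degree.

≈ 63°N

The great circle lies in the plane with unit normal n̂ = (p₁ × p₂)/|p₁ × p₂|.
Here n̂_z ≈ -0.459; the vertex latitude is φ_max = arccos|n̂_z| ≈ 62.7°.
Check via Clairaut: cos φ_max = |cos φ₁| · sin C = cos(32.4°)·sin(32.9°) ≈ 0.459, again giving ≈ 62.7°.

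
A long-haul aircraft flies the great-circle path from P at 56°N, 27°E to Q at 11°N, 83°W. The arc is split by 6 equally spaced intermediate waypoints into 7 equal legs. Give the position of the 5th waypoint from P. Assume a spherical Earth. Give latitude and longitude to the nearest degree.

The haversine formula gives a central angle δ ≈ 1.600 rad (91.7°) between the endpoints.
Interpolate at f = 5/7 with slerp weights a = sin((1−f)δ)/sin δ ≈ 0.442, b = sin(fδ)/sin δ ≈ 0.910.
p = a·p₁ + b·p₂ ≈ (0.329, -0.775, 0.540); φ = arcsin(p_z) ≈ 32.67°, λ = atan2(p_y, p_x) ≈ -67.00°.

≈ 33°N, 67°W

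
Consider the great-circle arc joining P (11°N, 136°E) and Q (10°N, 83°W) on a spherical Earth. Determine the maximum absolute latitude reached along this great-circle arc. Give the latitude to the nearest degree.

≈ 29°N

The great circle lies in the plane with unit normal n̂ = (p₁ × p₂)/|p₁ × p₂|.
Here n̂_z ≈ +0.874; the vertex latitude is φ_max = arccos|n̂_z| ≈ 29.0°.
Check via Clairaut: cos φ_max = |cos φ₁| · sin C = cos(11.0°)·sin(62.9°) ≈ 0.874, again giving ≈ 29.0°.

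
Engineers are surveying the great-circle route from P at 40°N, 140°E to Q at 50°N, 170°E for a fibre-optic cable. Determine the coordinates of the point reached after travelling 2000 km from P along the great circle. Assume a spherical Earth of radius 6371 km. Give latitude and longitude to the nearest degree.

≈ 48°N, 162°E

The haversine formula gives a central angle δ ≈ 0.406 rad (23.2°) between the endpoints. The total great-circle distance is δ·R ≈ 0.406 × 6371 ≈ 2585 km, so the target fraction is f = 2000/2585 ≈ 0.774.
Interpolate at f ≈ 0.774 with slerp weights a = sin((1−f)δ)/sin δ ≈ 0.232, b = sin(fδ)/sin δ ≈ 0.782.
p = a·p₁ + b·p₂ ≈ (-0.632, 0.202, 0.749); φ = arcsin(p_z) ≈ 48.47°, λ = atan2(p_y, p_x) ≈ 162.29°.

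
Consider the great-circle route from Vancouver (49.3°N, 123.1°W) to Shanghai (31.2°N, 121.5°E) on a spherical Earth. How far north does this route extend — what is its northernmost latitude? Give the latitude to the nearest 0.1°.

≈ 59.3°N

The great circle lies in the plane with unit normal n̂ = (p₁ × p₂)/|p₁ × p₂|.
Here n̂_z ≈ -0.510; the vertex latitude is φ_max = arccos|n̂_z| ≈ 59.3°.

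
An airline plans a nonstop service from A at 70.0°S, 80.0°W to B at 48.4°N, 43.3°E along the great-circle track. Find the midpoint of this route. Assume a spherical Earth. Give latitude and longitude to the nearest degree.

Convert each endpoint to a unit vector on the sphere (x = cos φ cos λ, y = cos φ sin λ, z = sin φ).
The central angle between the endpoints is δ = arccos(p₁·p₂) ≈ 2.545 rad (145.8°).
Interpolate at f = 1/2 with slerp weights a = sin((1−f)δ)/sin δ ≈ 1.702, b = sin(fδ)/sin δ ≈ 1.702.
p = a·p₁ + b·p₂ ≈ (0.923, 0.202, -0.327); φ = arcsin(p_z) ≈ -19.06°, λ = atan2(p_y, p_x) ≈ 12.32°.

≈ 19°S, 12°E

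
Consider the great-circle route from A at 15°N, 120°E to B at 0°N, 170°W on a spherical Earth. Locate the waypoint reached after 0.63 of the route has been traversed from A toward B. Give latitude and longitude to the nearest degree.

≈ 7°N, 165°E

From cos δ = sin φ₁ sin φ₂ + cos φ₁ cos φ₂ cos Δλ, the central angle is δ ≈ 1.234 rad (70.7°).
Interpolate at f = 0.63 with slerp weights a = sin((1−f)δ)/sin δ ≈ 0.467, b = sin(fδ)/sin δ ≈ 0.743.
p = a·p₁ + b·p₂ ≈ (-0.958, 0.262, 0.121); φ = arcsin(p_z) ≈ 6.94°, λ = atan2(p_y, p_x) ≈ 164.71°.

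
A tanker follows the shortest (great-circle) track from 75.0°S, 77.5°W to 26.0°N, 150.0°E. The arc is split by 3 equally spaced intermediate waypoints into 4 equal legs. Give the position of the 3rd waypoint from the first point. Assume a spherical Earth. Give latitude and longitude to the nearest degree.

≈ 5°S, 157°E

Convert each endpoint to a unit vector on the sphere (x = cos φ cos λ, y = cos φ sin λ, z = sin φ).
The central angle between the endpoints is δ = arccos(p₁·p₂) ≈ 2.190 rad (125.5°).
Interpolate at f = 3/4 with slerp weights a = sin((1−f)δ)/sin δ ≈ 0.639, b = sin(fδ)/sin δ ≈ 1.225.
p = a·p₁ + b·p₂ ≈ (-0.918, 0.389, -0.081); φ = arcsin(p_z) ≈ -4.62°, λ = atan2(p_y, p_x) ≈ 157.03°.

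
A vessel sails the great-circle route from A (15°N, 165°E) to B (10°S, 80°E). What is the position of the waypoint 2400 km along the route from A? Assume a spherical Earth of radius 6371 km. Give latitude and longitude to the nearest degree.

Convert each endpoint to a unit vector on the sphere (x = cos φ cos λ, y = cos φ sin λ, z = sin φ).
The central angle between the endpoints is δ = arccos(p₁·p₂) ≈ 1.533 rad (87.8°). The total great-circle distance is δ·R ≈ 1.533 × 6371 ≈ 9766 km, so the target fraction is f = 2400/9766 ≈ 0.246.
Interpolate at f ≈ 0.246 with slerp weights a = sin((1−f)δ)/sin δ ≈ 0.916, b = sin(fδ)/sin δ ≈ 0.368.
p = a·p₁ + b·p₂ ≈ (-0.792, 0.586, 0.173); φ = arcsin(p_z) ≈ 9.97°, λ = atan2(p_y, p_x) ≈ 143.49°.

≈ (10°N, 143°E)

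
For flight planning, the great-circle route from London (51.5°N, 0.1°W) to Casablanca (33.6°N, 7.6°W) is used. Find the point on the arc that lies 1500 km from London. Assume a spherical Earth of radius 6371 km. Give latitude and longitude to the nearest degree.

Convert each endpoint to a unit vector on the sphere (x = cos φ cos λ, y = cos φ sin λ, z = sin φ).
The central angle between the endpoints is δ = arccos(p₁·p₂) ≈ 0.327 rad (18.7°). The total great-circle distance is δ·R ≈ 0.327 × 6371 ≈ 2080 km, so the target fraction is f = 1500/2080 ≈ 0.721.
Interpolate at f ≈ 0.721 with slerp weights a = sin((1−f)δ)/sin δ ≈ 0.284, b = sin(fδ)/sin δ ≈ 0.727.
p = a·p₁ + b·p₂ ≈ (0.777, -0.080, 0.624); φ = arcsin(p_z) ≈ 38.64°, λ = atan2(p_y, p_x) ≈ -5.91°.

≈ 39°N, 6°W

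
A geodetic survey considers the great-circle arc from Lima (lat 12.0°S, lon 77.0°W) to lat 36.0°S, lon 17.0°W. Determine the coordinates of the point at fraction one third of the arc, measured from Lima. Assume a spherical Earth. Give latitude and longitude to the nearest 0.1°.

Write both endpoints as unit vectors p₁, p₂ with components (cos φ cos λ, cos φ sin λ, sin φ).
The central angle between the endpoints is δ = arccos(p₁·p₂) ≈ 1.026 rad (58.8°).
Interpolate at f = 1/3 with slerp weights a = sin((1−f)δ)/sin δ ≈ 0.739, b = sin(fδ)/sin δ ≈ 0.392.
p = a·p₁ + b·p₂ ≈ (0.466, -0.797, -0.384); φ = arcsin(p_z) ≈ -22.59°, λ = atan2(p_y, p_x) ≈ -59.69°.

≈ lat 22.6°S, lon 59.7°W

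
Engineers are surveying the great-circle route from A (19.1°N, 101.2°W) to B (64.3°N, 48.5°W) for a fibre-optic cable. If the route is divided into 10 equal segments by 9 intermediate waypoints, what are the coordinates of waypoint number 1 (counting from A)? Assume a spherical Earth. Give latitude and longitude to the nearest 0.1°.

≈ (24.3°N, 98.6°W)

The haversine formula gives a central angle δ ≈ 0.997 rad (57.1°) between the endpoints.
Interpolate at f = 1/10 with slerp weights a = sin((1−f)δ)/sin δ ≈ 0.931, b = sin(fδ)/sin δ ≈ 0.118.
p = a·p₁ + b·p₂ ≈ (-0.137, -0.901, 0.411); φ = arcsin(p_z) ≈ 24.29°, λ = atan2(p_y, p_x) ≈ -98.63°.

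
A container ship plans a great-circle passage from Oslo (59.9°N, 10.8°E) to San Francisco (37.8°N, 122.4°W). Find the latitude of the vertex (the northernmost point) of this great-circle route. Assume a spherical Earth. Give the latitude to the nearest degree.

≈ 73°N

The great circle lies in the plane with unit normal n̂ = (p₁ × p₂)/|p₁ × p₂|.
Here n̂_z ≈ -0.299; the vertex latitude is φ_max = arccos|n̂_z| ≈ 72.6°.
Check via Clairaut: cos φ_max = |cos φ₁| · sin C = cos(59.9°)·sin(36.6°) ≈ 0.299, again giving ≈ 72.6°.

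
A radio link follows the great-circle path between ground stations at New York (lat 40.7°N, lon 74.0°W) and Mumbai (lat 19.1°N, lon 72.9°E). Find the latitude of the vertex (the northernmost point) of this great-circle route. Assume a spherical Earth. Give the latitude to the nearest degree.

The great circle lies in the plane with unit normal n̂ = (p₁ × p₂)/|p₁ × p₂|.
Here n̂_z ≈ +0.424; the vertex latitude is φ_max = arccos|n̂_z| ≈ 64.9°.

≈ 65°N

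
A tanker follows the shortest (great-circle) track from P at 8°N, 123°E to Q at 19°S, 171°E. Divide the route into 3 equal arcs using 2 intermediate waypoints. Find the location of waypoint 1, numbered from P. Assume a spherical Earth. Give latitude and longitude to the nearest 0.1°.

Write both endpoints as unit vectors p₁, p₂ with components (cos φ cos λ, cos φ sin λ, sin φ).
The central angle between the endpoints is δ = arccos(p₁·p₂) ≈ 0.951 rad (54.5°).
Interpolate at f = 1/3 with slerp weights a = sin((1−f)δ)/sin δ ≈ 0.728, b = sin(fδ)/sin δ ≈ 0.383.
p = a·p₁ + b·p₂ ≈ (-0.750, 0.661, -0.023); φ = arcsin(p_z) ≈ -1.34°, λ = atan2(p_y, p_x) ≈ 138.61°.

≈ 1.3°S, 138.6°E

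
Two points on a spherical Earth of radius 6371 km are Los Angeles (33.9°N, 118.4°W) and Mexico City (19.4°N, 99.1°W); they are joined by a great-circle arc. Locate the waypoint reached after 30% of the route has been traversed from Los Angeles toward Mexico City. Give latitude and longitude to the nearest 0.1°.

The haversine formula gives a central angle δ ≈ 0.392 rad (22.5°) between the endpoints.
Interpolate at f = 0.30 with slerp weights a = sin((1−f)δ)/sin δ ≈ 0.709, b = sin(fδ)/sin δ ≈ 0.307.
p = a·p₁ + b·p₂ ≈ (-0.326, -0.804, 0.498); φ = arcsin(p_z) ≈ 29.84°, λ = atan2(p_y, p_x) ≈ -112.06°.

≈ (29.8°N, 112.1°W)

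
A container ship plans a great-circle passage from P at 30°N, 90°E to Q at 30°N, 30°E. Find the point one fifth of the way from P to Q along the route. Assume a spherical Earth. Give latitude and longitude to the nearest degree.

≈ 32°N, 78°E

Write both endpoints as unit vectors p₁, p₂ with components (cos φ cos λ, cos φ sin λ, sin φ).
The central angle between the endpoints is δ = arccos(p₁·p₂) ≈ 0.896 rad (51.3°).
Interpolate at f = 1/5 with slerp weights a = sin((1−f)δ)/sin δ ≈ 0.841, b = sin(fδ)/sin δ ≈ 0.228.
p = a·p₁ + b·p₂ ≈ (0.171, 0.827, 0.535); φ = arcsin(p_z) ≈ 32.33°, λ = atan2(p_y, p_x) ≈ 78.31°.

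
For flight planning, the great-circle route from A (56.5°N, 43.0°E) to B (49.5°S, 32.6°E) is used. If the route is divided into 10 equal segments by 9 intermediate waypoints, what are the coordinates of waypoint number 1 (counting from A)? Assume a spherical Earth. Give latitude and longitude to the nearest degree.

≈ (46°N, 41°E)

From cos δ = sin φ₁ sin φ₂ + cos φ₁ cos φ₂ cos Δλ, the central angle is δ ≈ 1.856 rad (106.4°).
Interpolate at f = 1/10 with slerp weights a = sin((1−f)δ)/sin δ ≈ 1.037, b = sin(fδ)/sin δ ≈ 0.192.
p = a·p₁ + b·p₂ ≈ (0.524, 0.458, 0.718); φ = arcsin(p_z) ≈ 45.93°, λ = atan2(p_y, p_x) ≈ 41.14°.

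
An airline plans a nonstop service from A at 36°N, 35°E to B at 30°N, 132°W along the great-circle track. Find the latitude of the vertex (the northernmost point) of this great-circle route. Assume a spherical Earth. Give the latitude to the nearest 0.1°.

The great circle lies in the plane with unit normal n̂ = (p₁ × p₂)/|p₁ × p₂|.
Here n̂_z ≈ -0.171; the vertex latitude is φ_max = arccos|n̂_z| ≈ 80.2°.

≈ 80.2°N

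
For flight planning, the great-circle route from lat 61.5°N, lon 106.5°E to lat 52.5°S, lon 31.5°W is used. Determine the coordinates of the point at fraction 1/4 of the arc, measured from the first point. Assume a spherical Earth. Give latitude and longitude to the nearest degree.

≈ lat 44°N, lon 45°E

Convert each endpoint to a unit vector on the sphere (x = cos φ cos λ, y = cos φ sin λ, z = sin φ).
The central angle between the endpoints is δ = arccos(p₁·p₂) ≈ 2.722 rad (155.9°).
Interpolate at f = 1/4 with slerp weights a = sin((1−f)δ)/sin δ ≈ 2.186, b = sin(fδ)/sin δ ≈ 1.543.
p = a·p₁ + b·p₂ ≈ (0.505, 0.509, 0.697); φ = arcsin(p_z) ≈ 44.20°, λ = atan2(p_y, p_x) ≈ 45.28°.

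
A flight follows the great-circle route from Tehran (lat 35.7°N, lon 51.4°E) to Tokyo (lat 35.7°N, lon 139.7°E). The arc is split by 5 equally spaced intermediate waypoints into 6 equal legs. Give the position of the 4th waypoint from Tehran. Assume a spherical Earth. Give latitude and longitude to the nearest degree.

Convert each endpoint to a unit vector on the sphere (x = cos φ cos λ, y = cos φ sin λ, z = sin φ).
The central angle between the endpoints is δ = arccos(p₁·p₂) ≈ 1.202 rad (68.9°).
Interpolate at f = 4/6 with slerp weights a = sin((1−f)δ)/sin δ ≈ 0.418, b = sin(fδ)/sin δ ≈ 0.770.
p = a·p₁ + b·p₂ ≈ (-0.265, 0.670, 0.693); φ = arcsin(p_z) ≈ 43.90°, λ = atan2(p_y, p_x) ≈ 111.59°.

≈ lat 44°N, lon 112°E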